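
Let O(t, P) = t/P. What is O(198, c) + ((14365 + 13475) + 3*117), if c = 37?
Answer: 1043265/37 ≈ 28196.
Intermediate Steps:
O(198, c) + ((14365 + 13475) + 3*117) = 198/37 + ((14365 + 13475) + 3*117) = 198*(1/37) + (27840 + 351) = 198/37 + 28191 = 1043265/37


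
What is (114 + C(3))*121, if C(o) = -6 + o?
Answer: 13431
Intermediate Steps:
(114 + C(3))*121 = (114 + (-6 + 3))*121 = (114 - 3)*121 = 111*121 = 13431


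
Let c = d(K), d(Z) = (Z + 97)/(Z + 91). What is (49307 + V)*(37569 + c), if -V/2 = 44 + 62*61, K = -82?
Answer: 1565006120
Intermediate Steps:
V = -7652 (V = -2*(44 + 62*61) = -2*(44 + 3782) = -2*3826 = -7652)
d(Z) = (97 + Z)/(91 + Z)
c = 5/3 (c = (97 - 82)/(91 - 82) = 15/9 = (1/9)*15 = 5/3 ≈ 1.6667)
(49307 + V)*(37569 + c) = (49307 - 7652)*(37569 + 5/3) = 41655*(112712/3) = 1565006120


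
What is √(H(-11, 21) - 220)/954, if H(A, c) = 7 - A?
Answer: I*√202/954 ≈ 0.014898*I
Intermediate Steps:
√(H(-11, 21) - 220)/954 = √((7 - 1*(-11)) - 220)/954 = √((7 + 11) - 220)*(1/954) = √(18 - 220)*(1/954) = √(-202)*(1/954) = (I*√202)*(1/954) = I*√202/954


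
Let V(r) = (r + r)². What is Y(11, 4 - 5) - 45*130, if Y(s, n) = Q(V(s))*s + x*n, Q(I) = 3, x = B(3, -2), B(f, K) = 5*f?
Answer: -5832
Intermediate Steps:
x = 15 (x = 5*3 = 15)
V(r) = 4*r² (V(r) = (2*r)² = 4*r²)
Y(s, n) = 3*s + 15*n
Y(11, 4 - 5) - 45*130 = (3*11 + 15*(4 - 5)) - 45*130 = (33 + 15*(-1)) - 5850 = (33 - 15) - 5850 = 18 - 5850 = -5832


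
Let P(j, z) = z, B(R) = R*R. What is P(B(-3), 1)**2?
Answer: 1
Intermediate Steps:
B(R) = R**2
P(B(-3), 1)**2 = 1**2 = 1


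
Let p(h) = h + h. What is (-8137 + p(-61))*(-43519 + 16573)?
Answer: 222547014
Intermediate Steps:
p(h) = 2*h
(-8137 + p(-61))*(-43519 + 16573) = (-8137 + 2*(-61))*(-43519 + 16573) = (-8137 - 122)*(-26946) = -8259*(-26946) = 222547014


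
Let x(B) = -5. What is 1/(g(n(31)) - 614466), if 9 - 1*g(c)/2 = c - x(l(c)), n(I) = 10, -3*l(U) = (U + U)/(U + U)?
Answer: -1/614478 ≈ -1.6274e-6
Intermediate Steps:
l(U) = -⅓ (l(U) = -(U + U)/(3*(U + U)) = -2*U/(3*(2*U)) = -2*U*1/(2*U)/3 = -⅓*1 = -⅓)
g(c) = 8 - 2*c (g(c) = 18 - 2*(c - 1*(-5)) = 18 - 2*(c + 5) = 18 - 2*(5 + c) = 18 + (-10 - 2*c) = 8 - 2*c)
1/(g(n(31)) - 614466) = 1/((8 - 2*10) - 614466) = 1/((8 - 20) - 614466) = 1/(-12 - 614466) = 1/(-614478) = -1/614478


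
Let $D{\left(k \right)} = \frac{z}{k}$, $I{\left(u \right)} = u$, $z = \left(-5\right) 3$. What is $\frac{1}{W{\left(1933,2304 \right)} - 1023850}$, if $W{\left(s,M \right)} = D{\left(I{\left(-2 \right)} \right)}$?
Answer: $- \frac{2}{2047685} \approx -9.7671 \cdot 10^{-7}$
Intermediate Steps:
$z = -15$
$D{\left(k \right)} = - \frac{15}{k}$
$W{\left(s,M \right)} = \frac{15}{2}$ ($W{\left(s,M \right)} = - \frac{15}{-2} = \left(-15\right) \left(- \frac{1}{2}\right) = \frac{15}{2}$)
$\frac{1}{W{\left(1933,2304 \right)} - 1023850} = \frac{1}{\frac{15}{2} - 1023850} = \frac{1}{- \frac{2047685}{2}} = - \frac{2}{2047685}$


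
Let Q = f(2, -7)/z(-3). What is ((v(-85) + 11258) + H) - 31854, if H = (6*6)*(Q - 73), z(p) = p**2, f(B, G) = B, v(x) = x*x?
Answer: -15991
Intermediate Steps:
v(x) = x**2
Q = 2/9 (Q = 2/((-3)**2) = 2/9 ≈ 0.22222)
H = -2620 (H = (6*6)*(2/9 - 73) = 36*(-655/9) = -2620)
((v(-85) + 11258) + H) - 31854 = (((-85)**2 + 11258) - 2620) - 31854 = ((7225 + 11258) - 2620) - 31854 = (18483 - 2620) - 31854 = 15863 - 31854 = -15991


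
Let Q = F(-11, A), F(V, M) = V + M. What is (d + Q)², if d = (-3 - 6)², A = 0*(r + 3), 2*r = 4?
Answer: 4900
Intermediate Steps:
r = 2 (r = (½)*4 = 2)
A = 0 (A = 0*(2 + 3) = 0*5 = 0)
F(V, M) = M + V
d = 81 (d = (-9)² = 81)
Q = -11 (Q = 0 - 11 = -11)
(d + Q)² = (81 - 11)² = 70² = 4900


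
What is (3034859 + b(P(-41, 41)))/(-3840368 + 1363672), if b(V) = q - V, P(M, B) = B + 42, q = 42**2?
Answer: -44655/36422 ≈ -1.2260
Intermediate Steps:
q = 1764
P(M, B) = 42 + B
b(V) = 1764 - V
(3034859 + b(P(-41, 41)))/(-3840368 + 1363672) = (3034859 + (1764 - (42 + 41)))/(-3840368 + 1363672) = (3034859 + (1764 - 1*83))/(-2476696) = (3034859 + (1764 - 83))*(-1/2476696) = (3034859 + 1681)*(-1/2476696) = 3036540*(-1/2476696) = -44655/36422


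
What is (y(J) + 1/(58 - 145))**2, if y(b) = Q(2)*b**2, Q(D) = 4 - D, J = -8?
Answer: 123988225/7569 ≈ 16381.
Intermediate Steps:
y(b) = 2*b**2 (y(b) = (4 - 1*2)*b**2 = (4 - 2)*b**2 = 2*b**2)
(y(J) + 1/(58 - 145))**2 = (2*(-8)**2 + 1/(58 - 145))**2 = (2*64 + 1/(-87))**2 = (128 - 1/87)**2 = (11135/87)**2 = 123988225/7569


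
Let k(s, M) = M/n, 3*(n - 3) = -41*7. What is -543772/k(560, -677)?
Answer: -151168616/2031 ≈ -74431.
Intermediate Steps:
n = -278/3 (n = 3 + (-41*7)/3 = 3 + (⅓)*(-287) = 3 - 287/3 = -278/3 ≈ -92.667)
k(s, M) = -3*M/278 (k(s, M) = M/(-278/3) = M*(-3/278) = -3*M/278)
-543772/k(560, -677) = -543772/((-3/278*(-677))) = -543772/2031/278 = -543772*278/2031 = -151168616/2031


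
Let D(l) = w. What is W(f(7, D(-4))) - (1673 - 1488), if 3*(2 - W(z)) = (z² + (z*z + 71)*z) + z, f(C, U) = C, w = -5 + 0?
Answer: -1445/3 ≈ -481.67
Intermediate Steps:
w = -5
D(l) = -5
W(z) = 2 - z/3 - z²/3 - z*(71 + z²)/3 (W(z) = 2 - ((z² + (z*z + 71)*z) + z)/3 = 2 - ((z² + (z² + 71)*z) + z)/3 = 2 - ((z² + (71 + z²)*z) + z)/3 = 2 - ((z² + z*(71 + z²)) + z)/3 = 2 - (z + z² + z*(71 + z²))/3 = 2 + (-z/3 - z²/3 - z*(71 + z²)/3) = 2 - z/3 - z²/3 - z*(71 + z²)/3)
W(f(7, D(-4))) - (1673 - 1488) = (2 - 24*7 - ⅓*7² - ⅓*7³) - (1673 - 1488) = (2 - 168 - ⅓*49 - ⅓*343) - 1*185 = (2 - 168 - 49/3 - 343/3) - 185 = -890/3 - 185 = -1445/3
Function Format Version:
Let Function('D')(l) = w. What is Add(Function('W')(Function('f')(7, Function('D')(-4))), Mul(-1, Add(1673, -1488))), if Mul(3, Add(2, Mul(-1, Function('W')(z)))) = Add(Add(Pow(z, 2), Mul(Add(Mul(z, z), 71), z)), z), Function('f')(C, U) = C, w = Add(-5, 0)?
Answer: Rational(-1445, 3) ≈ -481.67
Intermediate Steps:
w = -5
Function('D')(l) = -5
Function('W')(z) = Add(2, Mul(Rational(-1, 3), z), Mul(Rational(-1, 3), Pow(z, 2)), Mul(Rational(-1, 3), z, Add(71, Pow(z, 2)))) (Function('W')(z) = Add(2, Mul(Rational(-1, 3), Add(Add(Pow(z, 2), Mul(Add(Mul(z, z), 71), z)), z))) = Add(2, Mul(Rational(-1, 3), Add(Add(Pow(z, 2), Mul(Add(Pow(z, 2), 71), z)), z))) = Add(2, Mul(Rational(-1, 3), Add(Add(Pow(z, 2), Mul(Add(71, Pow(z, 2)), z)), z))) = Add(2, Mul(Rational(-1, 3), Add(Add(Pow(z, 2), Mul(z, Add(71, Pow(z, 2)))), z))) = Add(2, Mul(Rational(-1, 3), Add(z, Pow(z, 2), Mul(z, Add(71, Pow(z, 2)))))) = Add(2, Add(Mul(Rational(-1, 3), z), Mul(Rational(-1, 3), Pow(z, 2)), Mul(Rational(-1, 3), z, Add(71, Pow(z, 2))))) = Add(2, Mul(Rational(-1, 3), z), Mul(Rational(-1, 3), Pow(z, 2)), Mul(Rational(-1, 3), z, Add(71, Pow(z, 2)))))
Add(Function('W')(Function('f')(7, Function('D')(-4))), Mul(-1, Add(1673, -1488))) = Add(Add(2, Mul(-24, 7), Mul(Rational(-1, 3), Pow(7, 2)), Mul(Rational(-1, 3), Pow(7, 3))), Mul(-1, Add(1673, -1488))) = Add(Add(2, -168, Mul(Rational(-1, 3), 49), Mul(Rational(-1, 3), 343)), Mul(-1, 185)) = Add(Add(2, -168, Rational(-49, 3), Rational(-343, 3)), -185) = Add(Rational(-890, 3), -185) = Rational(-1445, 3)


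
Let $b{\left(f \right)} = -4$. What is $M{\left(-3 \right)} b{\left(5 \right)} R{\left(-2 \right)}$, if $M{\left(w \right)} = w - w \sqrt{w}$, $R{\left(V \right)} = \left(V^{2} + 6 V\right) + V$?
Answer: $-120 + 120 i \sqrt{3} \approx -120.0 + 207.85 i$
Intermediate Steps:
$R{\left(V \right)} = V^{2} + 7 V$
$M{\left(w \right)} = w - w^{\frac{3}{2}}$
$M{\left(-3 \right)} b{\left(5 \right)} R{\left(-2 \right)} = \left(-3 - \left(-3\right)^{\frac{3}{2}}\right) \left(-4\right) \left(- 2 \left(7 - 2\right)\right) = \left(-3 - - 3 i \sqrt{3}\right) \left(-4\right) \left(\left(-2\right) 5\right) = \left(-3 + 3 i \sqrt{3}\right) \left(-4\right) \left(-10\right) = \left(12 - 12 i \sqrt{3}\right) \left(-10\right) = -120 + 120 i \sqrt{3}$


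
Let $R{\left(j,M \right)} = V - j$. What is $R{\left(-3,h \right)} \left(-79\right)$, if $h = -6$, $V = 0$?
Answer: $-237$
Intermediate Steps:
$R{\left(j,M \right)} = - j$ ($R{\left(j,M \right)} = 0 - j = - j$)
$R{\left(-3,h \right)} \left(-79\right) = \left(-1\right) \left(-3\right) \left(-79\right) = 3 \left(-79\right) = -237$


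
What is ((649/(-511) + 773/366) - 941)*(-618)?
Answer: 18110901691/31171 ≈ 5.8102e+5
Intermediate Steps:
((649/(-511) + 773/366) - 941)*(-618) = ((649*(-1/511) + 773*(1/366)) - 941)*(-618) = ((-649/511 + 773/366) - 941)*(-618) = (157469/187026 - 941)*(-618) = -175833997/187026*(-618) = 18110901691/31171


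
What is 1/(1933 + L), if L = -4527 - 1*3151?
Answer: -1/5745 ≈ -0.00017406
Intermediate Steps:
L = -7678 (L = -4527 - 3151 = -7678)
1/(1933 + L) = 1/(1933 - 7678) = 1/(-5745) = -1/5745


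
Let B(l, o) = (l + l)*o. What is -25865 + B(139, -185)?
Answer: -77295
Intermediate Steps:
B(l, o) = 2*l*o (B(l, o) = (2*l)*o = 2*l*o)
-25865 + B(139, -185) = -25865 + 2*139*(-185) = -25865 - 51430 = -77295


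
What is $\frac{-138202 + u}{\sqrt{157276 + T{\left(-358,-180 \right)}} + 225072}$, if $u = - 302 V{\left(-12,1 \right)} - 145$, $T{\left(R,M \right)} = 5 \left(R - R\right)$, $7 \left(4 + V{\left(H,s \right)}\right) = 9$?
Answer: $- \frac{54168697188}{88650183839} + \frac{962691 \sqrt{39319}}{177300367678} \approx -0.60996$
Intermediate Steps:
$V{\left(H,s \right)} = - \frac{19}{7}$ ($V{\left(H,s \right)} = -4 + \frac{1}{7} \cdot 9 = -4 + \frac{9}{7} = - \frac{19}{7}$)
$T{\left(R,M \right)} = 0$ ($T{\left(R,M \right)} = 5 \cdot 0 = 0$)
$u = \frac{4723}{7}$ ($u = \left(-302\right) \left(- \frac{19}{7}\right) - 145 = \frac{5738}{7} - 145 = \frac{4723}{7} \approx 674.71$)
$\frac{-138202 + u}{\sqrt{157276 + T{\left(-358,-180 \right)}} + 225072} = \frac{-138202 + \frac{4723}{7}}{\sqrt{157276 + 0} + 225072} = - \frac{962691}{7 \left(\sqrt{157276} + 225072\right)} = - \frac{962691}{7 \left(2 \sqrt{39319} + 225072\right)} = - \frac{962691}{7 \left(225072 + 2 \sqrt{39319}\right)}$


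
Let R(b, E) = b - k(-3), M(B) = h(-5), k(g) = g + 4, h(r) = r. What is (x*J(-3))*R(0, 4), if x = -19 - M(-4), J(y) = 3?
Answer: 42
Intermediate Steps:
k(g) = 4 + g
M(B) = -5
R(b, E) = -1 + b (R(b, E) = b - (4 - 3) = b - 1*1 = b - 1 = -1 + b)
x = -14 (x = -19 - 1*(-5) = -19 + 5 = -14)
(x*J(-3))*R(0, 4) = (-14*3)*(-1 + 0) = -42*(-1) = 42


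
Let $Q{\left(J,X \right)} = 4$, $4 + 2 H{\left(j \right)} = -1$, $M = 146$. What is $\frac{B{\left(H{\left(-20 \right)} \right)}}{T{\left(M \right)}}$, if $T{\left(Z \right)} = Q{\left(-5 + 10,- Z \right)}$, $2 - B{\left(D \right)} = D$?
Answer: $\frac{9}{8} \approx 1.125$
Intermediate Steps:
$H{\left(j \right)} = - \frac{5}{2}$ ($H{\left(j \right)} = -2 + \frac{1}{2} \left(-1\right) = -2 - \frac{1}{2} = - \frac{5}{2}$)
$B{\left(D \right)} = 2 - D$
$T{\left(Z \right)} = 4$
$\frac{B{\left(H{\left(-20 \right)} \right)}}{T{\left(M \right)}} = \frac{2 - - \frac{5}{2}}{4} = \left(2 + \frac{5}{2}\right) \frac{1}{4} = \frac{9}{2} \cdot \frac{1}{4} = \frac{9}{8}$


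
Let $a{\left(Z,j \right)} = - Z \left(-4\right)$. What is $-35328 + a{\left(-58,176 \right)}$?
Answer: $-35560$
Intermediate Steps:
$a{\left(Z,j \right)} = 4 Z$
$-35328 + a{\left(-58,176 \right)} = -35328 + 4 \left(-58\right) = -35328 - 232 = -35560$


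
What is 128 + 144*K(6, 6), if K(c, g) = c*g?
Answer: 5312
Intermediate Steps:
128 + 144*K(6, 6) = 128 + 144*(6*6) = 128 + 144*36 = 128 + 5184 = 5312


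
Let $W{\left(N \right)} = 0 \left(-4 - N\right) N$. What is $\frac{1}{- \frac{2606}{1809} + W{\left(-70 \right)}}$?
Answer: $- \frac{1809}{2606} \approx -0.69417$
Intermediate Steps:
$W{\left(N \right)} = 0$ ($W{\left(N \right)} = 0 N = 0$)
$\frac{1}{- \frac{2606}{1809} + W{\left(-70 \right)}} = \frac{1}{- \frac{2606}{1809} + 0} = \frac{1}{- \frac{2606}{1809}} = - \frac{1809}{2606}$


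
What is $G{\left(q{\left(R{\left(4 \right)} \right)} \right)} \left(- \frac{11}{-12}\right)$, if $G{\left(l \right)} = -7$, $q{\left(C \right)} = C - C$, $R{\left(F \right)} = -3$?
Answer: $- \frac{77}{12} \approx -6.4167$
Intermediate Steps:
$q{\left(C \right)} = 0$
$G{\left(q{\left(R{\left(4 \right)} \right)} \right)} \left(- \frac{11}{-12}\right) = - 7 \left(- \frac{11}{-12}\right) = - 7 \left(\left(-11\right) \left(- \frac{1}{12}\right)\right) = \left(-7\right) \frac{11}{12} = - \frac{77}{12}$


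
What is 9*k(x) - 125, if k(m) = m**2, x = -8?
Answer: 451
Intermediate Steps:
9*k(x) - 125 = 9*(-8)**2 - 125 = 9*64 - 125 = 576 - 125 = 451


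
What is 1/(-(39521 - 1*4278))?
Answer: -1/35243 ≈ -2.8374e-5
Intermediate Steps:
1/(-(39521 - 1*4278)) = 1/(-(39521 - 4278)) = 1/(-1*35243) = 1/(-35243) = -1/35243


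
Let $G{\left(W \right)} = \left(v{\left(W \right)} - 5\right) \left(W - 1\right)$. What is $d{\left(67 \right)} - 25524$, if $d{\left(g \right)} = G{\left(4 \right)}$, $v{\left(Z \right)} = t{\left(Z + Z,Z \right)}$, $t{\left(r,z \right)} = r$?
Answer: $-25515$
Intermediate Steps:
$v{\left(Z \right)} = 2 Z$ ($v{\left(Z \right)} = Z + Z = 2 Z$)
$G{\left(W \right)} = \left(-1 + W\right) \left(-5 + 2 W\right)$ ($G{\left(W \right)} = \left(2 W - 5\right) \left(W - 1\right) = \left(-5 + 2 W\right) \left(-1 + W\right) = \left(-1 + W\right) \left(-5 + 2 W\right)$)
$d{\left(g \right)} = 9$ ($d{\left(g \right)} = 5 - 28 + 2 \cdot 4^{2} = 5 - 28 + 2 \cdot 16 = 5 - 28 + 32 = 9$)
$d{\left(67 \right)} - 25524 = 9 - 25524 = -25515$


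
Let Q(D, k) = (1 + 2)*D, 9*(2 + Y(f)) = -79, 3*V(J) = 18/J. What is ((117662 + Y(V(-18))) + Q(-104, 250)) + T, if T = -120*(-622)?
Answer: 1727813/9 ≈ 1.9198e+5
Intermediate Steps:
V(J) = 6/J (V(J) = (18/J)/3 = 6/J)
Y(f) = -97/9 (Y(f) = -2 + (⅑)*(-79) = -2 - 79/9 = -97/9)
Q(D, k) = 3*D
T = 74640
((117662 + Y(V(-18))) + Q(-104, 250)) + T = ((117662 - 97/9) + 3*(-104)) + 74640 = (1058861/9 - 312) + 74640 = 1056053/9 + 74640 = 1727813/9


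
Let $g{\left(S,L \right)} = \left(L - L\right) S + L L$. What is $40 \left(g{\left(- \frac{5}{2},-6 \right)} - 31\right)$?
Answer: $200$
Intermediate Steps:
$g{\left(S,L \right)} = L^{2}$ ($g{\left(S,L \right)} = 0 S + L^{2} = 0 + L^{2} = L^{2}$)
$40 \left(g{\left(- \frac{5}{2},-6 \right)} - 31\right) = 40 \left(\left(-6\right)^{2} - 31\right) = 40 \left(36 - 31\right) = 40 \cdot 5 = 200$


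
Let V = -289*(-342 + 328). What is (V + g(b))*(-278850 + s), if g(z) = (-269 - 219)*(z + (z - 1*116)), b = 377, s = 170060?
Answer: 33430949420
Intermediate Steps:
g(z) = 56608 - 976*z (g(z) = -488*(z + (z - 116)) = -488*(z + (-116 + z)) = -488*(-116 + 2*z) = 56608 - 976*z)
V = 4046 (V = -289*(-14) = 4046)
(V + g(b))*(-278850 + s) = (4046 + (56608 - 976*377))*(-278850 + 170060) = (4046 + (56608 - 367952))*(-108790) = (4046 - 311344)*(-108790) = -307298*(-108790) = 33430949420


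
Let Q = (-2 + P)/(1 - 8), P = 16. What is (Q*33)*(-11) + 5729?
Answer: 6455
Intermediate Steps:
Q = -2 (Q = (-2 + 16)/(1 - 8) = 14/(-7) = 14*(-1/7) = -2)
(Q*33)*(-11) + 5729 = -2*33*(-11) + 5729 = -66*(-11) + 5729 = 726 + 5729 = 6455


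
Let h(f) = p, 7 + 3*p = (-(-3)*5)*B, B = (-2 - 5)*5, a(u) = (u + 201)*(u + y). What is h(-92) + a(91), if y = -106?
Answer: -13672/3 ≈ -4557.3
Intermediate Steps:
a(u) = (-106 + u)*(201 + u) (a(u) = (u + 201)*(u - 106) = (201 + u)*(-106 + u) = (-106 + u)*(201 + u))
B = -35 (B = -7*5 = -35)
p = -532/3 (p = -7/3 + (-(-3)*5*(-35))/3 = -7/3 + (-3*(-5)*(-35))/3 = -7/3 + (15*(-35))/3 = -7/3 + (⅓)*(-525) = -7/3 - 175 = -532/3 ≈ -177.33)
h(f) = -532/3
h(-92) + a(91) = -532/3 + (-21306 + 91² + 95*91) = -532/3 + (-21306 + 8281 + 8645) = -532/3 - 4380 = -13672/3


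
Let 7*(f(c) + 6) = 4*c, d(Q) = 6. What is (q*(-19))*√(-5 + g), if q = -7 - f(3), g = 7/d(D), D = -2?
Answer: 361*I*√138/42 ≈ 100.97*I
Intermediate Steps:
f(c) = -6 + 4*c/7 (f(c) = -6 + (4*c)/7 = -6 + 4*c/7)
g = 7/6 ≈ 1.1667
q = -19/7 (q = -7 - (-6 + (4/7)*3) = -7 - (-6 + 12/7) = -7 - 1*(-30/7) = -7 + 30/7 = -19/7 ≈ -2.7143)
(q*(-19))*√(-5 + g) = (-19/7*(-19))*√(-5 + 7/6) = 361*√(-23/6)/7 = 361*(I*√138/6)/7 = 361*I*√138/42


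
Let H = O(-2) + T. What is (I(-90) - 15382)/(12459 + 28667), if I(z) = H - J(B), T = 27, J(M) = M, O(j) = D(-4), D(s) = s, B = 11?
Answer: -7685/20563 ≈ -0.37373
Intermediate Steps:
O(j) = -4
H = 23 (H = -4 + 27 = 23)
I(z) = 12 (I(z) = 23 - 1*11 = 23 - 11 = 12)
(I(-90) - 15382)/(12459 + 28667) = (12 - 15382)/(12459 + 28667) = -15370/41126 = -15370*1/41126 = -7685/20563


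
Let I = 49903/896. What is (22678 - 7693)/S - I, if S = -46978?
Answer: -168412121/3006592 ≈ -56.014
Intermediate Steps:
I = 7129/128 (I = 49903*(1/896) = 7129/128 ≈ 55.695)
(22678 - 7693)/S - I = (22678 - 7693)/(-46978) - 1*7129/128 = 14985*(-1/46978) - 7129/128 = -14985/46978 - 7129/128 = -168412121/3006592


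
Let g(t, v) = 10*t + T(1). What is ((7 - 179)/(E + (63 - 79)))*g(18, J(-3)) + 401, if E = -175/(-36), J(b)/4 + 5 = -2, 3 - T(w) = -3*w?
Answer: 1312513/401 ≈ 3273.1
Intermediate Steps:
T(w) = 3 + 3*w (T(w) = 3 - (-3)*w = 3 + 3*w)
J(b) = -28 (J(b) = -20 + 4*(-2) = -20 - 8 = -28)
g(t, v) = 6 + 10*t (g(t, v) = 10*t + (3 + 3*1) = 10*t + (3 + 3) = 10*t + 6 = 6 + 10*t)
E = 175/36 (E = -175*(-1/36) = 175/36 ≈ 4.8611)
((7 - 179)/(E + (63 - 79)))*g(18, J(-3)) + 401 = ((7 - 179)/(175/36 + (63 - 79)))*(6 + 10*18) + 401 = (-172/(175/36 - 16))*(6 + 180) + 401 = -172/(-401/36)*186 + 401 = -172*(-36/401)*186 + 401 = (6192/401)*186 + 401 = 1151712/401 + 401 = 1312513/401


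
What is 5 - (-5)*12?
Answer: 65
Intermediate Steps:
5 - (-5)*12 = 5 - 1*(-60) = 5 + 60 = 65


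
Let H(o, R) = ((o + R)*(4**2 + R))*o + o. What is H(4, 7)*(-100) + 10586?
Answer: -91014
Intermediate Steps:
H(o, R) = o + o*(16 + R)*(R + o) (H(o, R) = ((R + o)*(16 + R))*o + o = ((16 + R)*(R + o))*o + o = o*(16 + R)*(R + o) + o = o + o*(16 + R)*(R + o))
H(4, 7)*(-100) + 10586 = (4*(1 + 7**2 + 16*7 + 16*4 + 7*4))*(-100) + 10586 = (4*(1 + 49 + 112 + 64 + 28))*(-100) + 10586 = (4*254)*(-100) + 10586 = 1016*(-100) + 10586 = -101600 + 10586 = -91014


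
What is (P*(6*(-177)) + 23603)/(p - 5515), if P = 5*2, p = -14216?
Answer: -12983/19731 ≈ -0.65800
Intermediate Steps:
P = 10
(P*(6*(-177)) + 23603)/(p - 5515) = (10*(6*(-177)) + 23603)/(-14216 - 5515) = (10*(-1062) + 23603)/(-19731) = (-10620 + 23603)*(-1/19731) = 12983*(-1/19731) = -12983/19731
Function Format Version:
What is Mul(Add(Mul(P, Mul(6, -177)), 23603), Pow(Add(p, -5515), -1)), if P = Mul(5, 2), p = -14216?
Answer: Rational(-12983, 19731) ≈ -0.65800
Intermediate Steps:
P = 10
Mul(Add(Mul(P, Mul(6, -177)), 23603), Pow(Add(p, -5515), -1)) = Mul(Add(Mul(10, Mul(6, -177)), 23603), Pow(Add(-14216, -5515), -1)) = Mul(Add(Mul(10, -1062), 23603), Pow(-19731, -1)) = Mul(Add(-10620, 23603), Rational(-1, 19731)) = Mul(12983, Rational(-1, 19731)) = Rational(-12983, 19731)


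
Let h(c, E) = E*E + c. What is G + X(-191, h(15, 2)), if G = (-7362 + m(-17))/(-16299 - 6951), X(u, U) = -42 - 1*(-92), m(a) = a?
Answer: 1169879/23250 ≈ 50.317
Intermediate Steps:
h(c, E) = c + E² (h(c, E) = E² + c = c + E²)
X(u, U) = 50 (X(u, U) = -42 + 92 = 50)
G = 7379/23250 (G = (-7362 - 17)/(-16299 - 6951) = -7379/(-23250) = -7379*(-1/23250) = 7379/23250 ≈ 0.31738)
G + X(-191, h(15, 2)) = 7379/23250 + 50 = 1169879/23250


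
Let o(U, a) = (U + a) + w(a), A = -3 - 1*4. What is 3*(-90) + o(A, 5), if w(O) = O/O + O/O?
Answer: -270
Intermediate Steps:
w(O) = 2 (w(O) = 1 + 1 = 2)
A = -7 (A = -3 - 4 = -7)
o(U, a) = 2 + U + a (o(U, a) = (U + a) + 2 = 2 + U + a)
3*(-90) + o(A, 5) = 3*(-90) + (2 - 7 + 5) = -270 + 0 = -270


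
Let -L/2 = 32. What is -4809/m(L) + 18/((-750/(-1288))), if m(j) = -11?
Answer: 643629/1375 ≈ 468.09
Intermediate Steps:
L = -64 (L = -2*32 = -64)
-4809/m(L) + 18/((-750/(-1288))) = -4809/(-11) + 18/((-750/(-1288))) = -4809*(-1/11) + 18/((-750*(-1/1288))) = 4809/11 + 18/(375/644) = 4809/11 + 18*(644/375) = 4809/11 + 3864/125 = 643629/1375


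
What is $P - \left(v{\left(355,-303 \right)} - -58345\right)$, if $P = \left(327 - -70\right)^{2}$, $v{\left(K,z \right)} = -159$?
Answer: $99423$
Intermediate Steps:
$P = 157609$ ($P = \left(327 + 70\right)^{2} = 397^{2} = 157609$)
$P - \left(v{\left(355,-303 \right)} - -58345\right) = 157609 - \left(-159 - -58345\right) = 157609 - \left(-159 + 58345\right) = 157609 - 58186 = 99423$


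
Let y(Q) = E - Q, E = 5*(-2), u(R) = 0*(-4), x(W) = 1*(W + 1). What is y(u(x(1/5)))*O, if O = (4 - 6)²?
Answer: -40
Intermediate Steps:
x(W) = 1 + W (x(W) = 1*(1 + W) = 1 + W)
u(R) = 0
E = -10
O = 4 (O = (-2)² = 4)
y(Q) = -10 - Q
y(u(x(1/5)))*O = (-10 - 1*0)*4 = (-10 + 0)*4 = -10*4 = -40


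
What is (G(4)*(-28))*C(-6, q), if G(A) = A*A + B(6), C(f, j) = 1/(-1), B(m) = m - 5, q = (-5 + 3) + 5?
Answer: 476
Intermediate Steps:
q = 3 (q = -2 + 5 = 3)
B(m) = -5 + m
C(f, j) = -1
G(A) = 1 + A² (G(A) = A*A + (-5 + 6) = A² + 1 = 1 + A²)
(G(4)*(-28))*C(-6, q) = ((1 + 4²)*(-28))*(-1) = ((1 + 16)*(-28))*(-1) = (17*(-28))*(-1) = -476*(-1) = 476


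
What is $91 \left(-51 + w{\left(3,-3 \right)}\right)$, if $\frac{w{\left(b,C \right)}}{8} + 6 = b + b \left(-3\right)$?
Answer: $-13377$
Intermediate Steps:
$w{\left(b,C \right)} = -48 - 16 b$ ($w{\left(b,C \right)} = -48 + 8 \left(b + b \left(-3\right)\right) = -48 + 8 \left(b - 3 b\right) = -48 + 8 \left(- 2 b\right) = -48 - 16 b$)
$91 \left(-51 + w{\left(3,-3 \right)}\right) = 91 \left(-51 - 96\right) = 91 \left(-147\right) = -13377$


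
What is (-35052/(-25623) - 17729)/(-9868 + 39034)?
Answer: -151411705/249106806 ≈ -0.60782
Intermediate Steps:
(-35052/(-25623) - 17729)/(-9868 + 39034) = (-35052*(-1/25623) - 17729)/29166 = (11684/8541 - 17729)*(1/29166) = -151411705/8541*1/29166 = -151411705/249106806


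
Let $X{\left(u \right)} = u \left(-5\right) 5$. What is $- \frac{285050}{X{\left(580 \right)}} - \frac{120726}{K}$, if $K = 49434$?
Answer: $\frac{41135449}{2389310} \approx 17.216$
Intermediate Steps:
$X{\left(u \right)} = - 25 u$ ($X{\left(u \right)} = - 5 u 5 = - 25 u$)
$- \frac{285050}{X{\left(580 \right)}} - \frac{120726}{K} = - \frac{285050}{\left(-25\right) 580} - \frac{120726}{49434} = - \frac{285050}{-14500} - \frac{20121}{8239} = \left(-285050\right) \left(- \frac{1}{14500}\right) - \frac{20121}{8239} = \frac{5701}{290} - \frac{20121}{8239} = \frac{41135449}{2389310}$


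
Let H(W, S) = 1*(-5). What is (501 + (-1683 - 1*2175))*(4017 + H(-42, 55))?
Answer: -13468284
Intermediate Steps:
H(W, S) = -5
(501 + (-1683 - 1*2175))*(4017 + H(-42, 55)) = (501 + (-1683 - 1*2175))*(4017 - 5) = (501 + (-1683 - 2175))*4012 = (501 - 3858)*4012 = -3357*4012 = -13468284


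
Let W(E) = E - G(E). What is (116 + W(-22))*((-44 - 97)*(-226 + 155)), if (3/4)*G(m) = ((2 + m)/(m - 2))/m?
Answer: 31070807/33 ≈ 9.4154e+5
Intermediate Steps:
G(m) = 4*(2 + m)/(3*m*(-2 + m)) (G(m) = 4*(((2 + m)/(m - 2))/m)/3 = 4*(((2 + m)/(-2 + m))/m)/3 = 4*((2 + m)/(m*(-2 + m)))/3 = 4*(2 + m)/(3*m*(-2 + m)))
W(E) = E - 4*(2 + E)/(3*E*(-2 + E))
(116 + W(-22))*((-44 - 97)*(-226 + 155)) = (116 + (⅓)*(-8 - 4*(-22) + 3*(-22)²*(-2 - 22))/(-22*(-2 - 22)))*((-44 - 97)*(-226 + 155)) = (116 + (⅓)*(-1/22)*(-8 + 88 + 3*484*(-24))/(-24))*(-141*(-71)) = (116 + (⅓)*(-1/22)*(-1/24)*(-8 + 88 - 34848))*10011 = (116 + (⅓)*(-1/22)*(-1/24)*(-34768))*10011 = (116 - 2173/99)*10011 = (9311/99)*10011 = 31070807/33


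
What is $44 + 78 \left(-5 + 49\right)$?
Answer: $3476$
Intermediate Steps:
$44 + 78 \left(-5 + 49\right) = 44 + 78 \cdot 44 = 44 + 3432 = 3476$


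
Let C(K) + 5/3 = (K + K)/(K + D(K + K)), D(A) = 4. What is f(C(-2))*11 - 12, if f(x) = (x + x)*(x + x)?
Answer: 5216/9 ≈ 579.56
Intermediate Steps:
C(K) = -5/3 + 2*K/(4 + K) (C(K) = -5/3 + (K + K)/(K + 4) = -5/3 + (2*K)/(4 + K) = -5/3 + 2*K/(4 + K))
f(x) = 4*x**2 (f(x) = (2*x)*(2*x) = 4*x**2)
f(C(-2))*11 - 12 = (4*((-20 - 2)/(3*(4 - 2)))**2)*11 - 12 = (4*((1/3)*(-22)/2)**2)*11 - 12 = (4*((1/3)*(1/2)*(-22))**2)*11 - 12 = (4*(-11/3)**2)*11 - 12 = (4*(121/9))*11 - 12 = (484/9)*11 - 12 = 5324/9 - 12 = 5216/9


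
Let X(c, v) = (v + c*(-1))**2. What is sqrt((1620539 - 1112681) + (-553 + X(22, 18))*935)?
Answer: sqrt(5763) ≈ 75.914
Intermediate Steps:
X(c, v) = (v - c)**2
sqrt((1620539 - 1112681) + (-553 + X(22, 18))*935) = sqrt((1620539 - 1112681) + (-553 + (22 - 1*18)**2)*935) = sqrt(507858 + (-553 + (22 - 18)**2)*935) = sqrt(507858 + (-553 + 4**2)*935) = sqrt(507858 + (-553 + 16)*935) = sqrt(507858 - 537*935) = sqrt(507858 - 502095) = sqrt(5763)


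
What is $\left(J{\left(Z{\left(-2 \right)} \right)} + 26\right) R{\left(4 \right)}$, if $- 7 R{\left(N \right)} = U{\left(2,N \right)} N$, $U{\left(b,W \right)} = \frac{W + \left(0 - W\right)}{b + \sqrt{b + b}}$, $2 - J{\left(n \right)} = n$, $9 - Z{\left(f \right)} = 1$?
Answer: $0$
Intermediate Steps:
$Z{\left(f \right)} = 8$ ($Z{\left(f \right)} = 9 - 1 = 8$)
$J{\left(n \right)} = 2 - n$
$U{\left(b,W \right)} = 0$ ($U{\left(b,W \right)} = \frac{W - W}{b + \sqrt{2 b}} = \frac{0}{b + \sqrt{2} \sqrt{b}} = 0$)
$R{\left(N \right)} = 0$ ($R{\left(N \right)} = - \frac{0 N}{7} = \left(- \frac{1}{7}\right) 0 = 0$)
$\left(J{\left(Z{\left(-2 \right)} \right)} + 26\right) R{\left(4 \right)} = \left(\left(2 - 8\right) + 26\right) 0 = \left(-6 + 26\right) 0 = 20 \cdot 0 = 0$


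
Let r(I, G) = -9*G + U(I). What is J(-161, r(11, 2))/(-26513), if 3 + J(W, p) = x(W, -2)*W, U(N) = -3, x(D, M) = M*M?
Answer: 647/26513 ≈ 0.024403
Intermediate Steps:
x(D, M) = M²
r(I, G) = -3 - 9*G (r(I, G) = -9*G - 3 = -3 - 9*G)
J(W, p) = -3 + 4*W (J(W, p) = -3 + (-2)²*W = -3 + 4*W)
J(-161, r(11, 2))/(-26513) = (-3 + 4*(-161))/(-26513) = (-3 - 644)*(-1/26513) = -647*(-1/26513) = 647/26513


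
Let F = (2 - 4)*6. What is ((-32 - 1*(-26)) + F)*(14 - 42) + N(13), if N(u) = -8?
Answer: 496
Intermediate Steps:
F = -12 (F = -2*6 = -12)
((-32 - 1*(-26)) + F)*(14 - 42) + N(13) = ((-32 - 1*(-26)) - 12)*(14 - 42) - 8 = ((-32 + 26) - 12)*(-28) - 8 = (-6 - 12)*(-28) - 8 = -18*(-28) - 8 = 504 - 8 = 496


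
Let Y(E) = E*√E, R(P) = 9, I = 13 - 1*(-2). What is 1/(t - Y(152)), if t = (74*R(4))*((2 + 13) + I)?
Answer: 4995/98922148 + 19*√38/24730537 ≈ 5.5230e-5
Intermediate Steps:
I = 15 (I = 13 + 2 = 15)
Y(E) = E^(3/2)
t = 19980 (t = (74*9)*((2 + 13) + 15) = 666*(15 + 15) = 666*30 = 19980)
1/(t - Y(152)) = 1/(19980 - 152^(3/2)) = 1/(19980 - 304*√38)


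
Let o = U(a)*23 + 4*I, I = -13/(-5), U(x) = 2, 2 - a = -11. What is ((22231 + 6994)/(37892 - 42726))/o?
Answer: -146125/1363188 ≈ -0.10719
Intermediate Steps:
a = 13 (a = 2 - 1*(-11) = 2 + 11 = 13)
I = 13/5 (I = -13*(-⅕) = 13/5 ≈ 2.6000)
o = 282/5 (o = 2*23 + 4*(13/5) = 46 + 52/5 = 282/5 ≈ 56.400)
((22231 + 6994)/(37892 - 42726))/o = ((22231 + 6994)/(37892 - 42726))/(282/5) = (29225/(-4834))*(5/282) = (29225*(-1/4834))*(5/282) = -29225/4834*5/282 = -146125/1363188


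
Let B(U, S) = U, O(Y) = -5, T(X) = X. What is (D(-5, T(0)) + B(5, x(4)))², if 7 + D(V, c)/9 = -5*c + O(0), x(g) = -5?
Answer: 10609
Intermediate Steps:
D(V, c) = -108 - 45*c (D(V, c) = -63 + 9*(-5*c - 5) = -63 + 9*(-5 - 5*c) = -63 + (-45 - 45*c) = -108 - 45*c)
(D(-5, T(0)) + B(5, x(4)))² = ((-108 - 45*0) + 5)² = ((-108 + 0) + 5)² = (-108 + 5)² = (-103)² = 10609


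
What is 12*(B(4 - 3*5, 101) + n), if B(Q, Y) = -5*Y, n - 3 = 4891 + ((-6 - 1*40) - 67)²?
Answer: 205896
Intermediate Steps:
n = 17663 (n = 3 + (4891 + ((-6 - 1*40) - 67)²) = 3 + (4891 + ((-6 - 40) - 67)²) = 3 + (4891 + (-46 - 67)²) = 3 + (4891 + (-113)²) = 3 + (4891 + 12769) = 3 + 17660 = 17663)
12*(B(4 - 3*5, 101) + n) = 12*(-5*101 + 17663) = 12*(-505 + 17663) = 12*17158 = 205896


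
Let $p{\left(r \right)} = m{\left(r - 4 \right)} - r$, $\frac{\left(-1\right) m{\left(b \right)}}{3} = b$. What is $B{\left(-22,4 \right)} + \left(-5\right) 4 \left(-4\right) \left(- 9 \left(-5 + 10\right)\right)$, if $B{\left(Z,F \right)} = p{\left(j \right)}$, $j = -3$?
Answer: $-3576$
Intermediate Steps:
$m{\left(b \right)} = - 3 b$
$p{\left(r \right)} = 12 - 4 r$ ($p{\left(r \right)} = - 3 \left(r - 4\right) - r = - 3 \left(-4 + r\right) - r = \left(12 - 3 r\right) - r = 12 - 4 r$)
$B{\left(Z,F \right)} = 24$ ($B{\left(Z,F \right)} = 12 - -12 = 12 + 12 = 24$)
$B{\left(-22,4 \right)} + \left(-5\right) 4 \left(-4\right) \left(- 9 \left(-5 + 10\right)\right) = 24 + \left(-5\right) 4 \left(-4\right) \left(- 9 \left(-5 + 10\right)\right) = 24 + \left(-20\right) \left(-4\right) \left(\left(-9\right) 5\right) = 24 + 80 \left(-45\right) = 24 - 3600 = -3576$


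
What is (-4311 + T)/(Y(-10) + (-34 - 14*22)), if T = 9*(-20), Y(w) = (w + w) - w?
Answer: 4491/352 ≈ 12.759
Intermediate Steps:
Y(w) = w (Y(w) = 2*w - w = w)
T = -180
(-4311 + T)/(Y(-10) + (-34 - 14*22)) = (-4311 - 180)/(-10 + (-34 - 14*22)) = -4491/(-10 + (-34 - 308)) = -4491/(-10 - 342) = -4491/(-352) = -4491*(-1/352) = 4491/352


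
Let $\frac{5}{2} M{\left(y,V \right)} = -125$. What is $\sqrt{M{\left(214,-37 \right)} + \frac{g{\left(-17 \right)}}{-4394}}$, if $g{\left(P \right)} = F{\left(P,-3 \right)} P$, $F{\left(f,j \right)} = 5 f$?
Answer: $\frac{i \sqrt{5749770}}{338} \approx 7.0943 i$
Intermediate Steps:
$M{\left(y,V \right)} = -50$ ($M{\left(y,V \right)} = \frac{2}{5} \left(-125\right) = -50$)
$g{\left(P \right)} = 5 P^{2}$ ($g{\left(P \right)} = 5 P P = 5 P^{2}$)
$\sqrt{M{\left(214,-37 \right)} + \frac{g{\left(-17 \right)}}{-4394}} = \sqrt{-50 + \frac{5 \left(-17\right)^{2}}{-4394}} = \sqrt{-50 + 5 \cdot 289 \left(- \frac{1}{4394}\right)} = \sqrt{-50 + 1445 \left(- \frac{1}{4394}\right)} = \sqrt{-50 - \frac{1445}{4394}} = \sqrt{- \frac{221145}{4394}} = \frac{i \sqrt{5749770}}{338}$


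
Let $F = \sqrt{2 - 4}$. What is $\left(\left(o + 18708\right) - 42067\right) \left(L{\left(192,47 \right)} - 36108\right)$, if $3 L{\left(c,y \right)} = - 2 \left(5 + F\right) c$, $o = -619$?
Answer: $881143544 + 3069184 i \sqrt{2} \approx 8.8114 \cdot 10^{8} + 4.3405 \cdot 10^{6} i$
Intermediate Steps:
$F = i \sqrt{2}$ ($F = \sqrt{-2} = i \sqrt{2} \approx 1.4142 i$)
$L{\left(c,y \right)} = \frac{c \left(-10 - 2 i \sqrt{2}\right)}{3}$ ($L{\left(c,y \right)} = \frac{- 2 \left(5 + i \sqrt{2}\right) c}{3} = \frac{\left(-10 - 2 i \sqrt{2}\right) c}{3} = \frac{c \left(-10 - 2 i \sqrt{2}\right)}{3}$)
$\left(\left(o + 18708\right) - 42067\right) \left(L{\left(192,47 \right)} - 36108\right) = \left(\left(-619 + 18708\right) - 42067\right) \left(\left(- \frac{2}{3}\right) 192 \left(5 + i \sqrt{2}\right) - 36108\right) = \left(18089 - 42067\right) \left(\left(-640 - 128 i \sqrt{2}\right) - 36108\right) = - 23978 \left(-36748 - 128 i \sqrt{2}\right) = 881143544 + 3069184 i \sqrt{2}$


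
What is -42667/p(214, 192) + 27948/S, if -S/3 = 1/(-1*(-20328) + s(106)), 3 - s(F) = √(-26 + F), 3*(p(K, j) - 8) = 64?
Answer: -16667644449/88 + 37264*√5 ≈ -1.8932e+8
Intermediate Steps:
p(K, j) = 88/3 (p(K, j) = 8 + (⅓)*64 = 8 + 64/3 = 88/3)
s(F) = 3 - √(-26 + F)
S = -3/(20331 - 4*√5) (S = -3/(-1*(-20328) + (3 - √(-26 + 106))) = -3/(20328 + (3 - √80)) = -3/(20328 + (3 - 4*√5)) = -3/(20331 - 4*√5) ≈ -0.00014762)
-42667/p(214, 192) + 27948/S = -42667/88/3 + 27948/(-60993/413349481 - 12*√5/413349481) = -42667*3/88 + 27948/(-60993/413349481 - 12*√5/413349481) = -128001/88 + 27948/(-60993/413349481 - 12*√5/413349481)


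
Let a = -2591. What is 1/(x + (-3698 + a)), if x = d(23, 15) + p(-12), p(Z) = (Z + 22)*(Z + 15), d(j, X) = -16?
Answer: -1/6275 ≈ -0.00015936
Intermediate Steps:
p(Z) = (15 + Z)*(22 + Z) (p(Z) = (22 + Z)*(15 + Z) = (15 + Z)*(22 + Z))
x = 14 (x = -16 + (330 + (-12)² + 37*(-12)) = -16 + (330 + 144 - 444) = -16 + 30 = 14)
1/(x + (-3698 + a)) = 1/(14 + (-3698 - 2591)) = 1/(14 - 6289) = 1/(-6275) = -1/6275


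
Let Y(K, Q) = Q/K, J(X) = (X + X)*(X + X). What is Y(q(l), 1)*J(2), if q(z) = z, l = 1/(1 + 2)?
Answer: 48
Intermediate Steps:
J(X) = 4*X² (J(X) = (2*X)*(2*X) = 4*X²)
l = ⅓ (l = 1/3 = ⅓ ≈ 0.33333)
Y(q(l), 1)*J(2) = (1/(⅓))*(4*2²) = (1*3)*(4*4) = 3*16 = 48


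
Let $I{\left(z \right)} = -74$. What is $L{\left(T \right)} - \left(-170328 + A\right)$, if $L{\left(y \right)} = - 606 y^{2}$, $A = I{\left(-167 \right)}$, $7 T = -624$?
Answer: $- \frac{227612158}{49} \approx -4.6451 \cdot 10^{6}$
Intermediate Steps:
$T = - \frac{624}{7}$ ($T = \frac{1}{7} \left(-624\right) = - \frac{624}{7} \approx -89.143$)
$A = -74$
$L{\left(T \right)} - \left(-170328 + A\right) = - 606 \left(- \frac{624}{7}\right)^{2} + \left(170328 - -74\right) = \left(-606\right) \frac{389376}{49} + \left(170328 + 74\right) = - \frac{235961856}{49} + 170402 = - \frac{227612158}{49}$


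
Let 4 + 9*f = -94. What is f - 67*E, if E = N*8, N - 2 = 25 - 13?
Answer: -67634/9 ≈ -7514.9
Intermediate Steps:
f = -98/9 (f = -4/9 + (⅑)*(-94) = -4/9 - 94/9 = -98/9 ≈ -10.889)
N = 14 (N = 2 + (25 - 13) = 2 + 12 = 14)
E = 112 (E = 14*8 = 112)
f - 67*E = -98/9 - 67*112 = -98/9 - 7504 = -67634/9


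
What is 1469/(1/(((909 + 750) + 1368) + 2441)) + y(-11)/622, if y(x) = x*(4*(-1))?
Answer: 2498105034/311 ≈ 8.0325e+6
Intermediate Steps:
y(x) = -4*x (y(x) = x*(-4) = -4*x)
1469/(1/(((909 + 750) + 1368) + 2441)) + y(-11)/622 = 1469/(1/(((909 + 750) + 1368) + 2441)) - 4*(-11)/622 = 1469/(1/((1659 + 1368) + 2441)) + 44*(1/622) = 1469/(1/(3027 + 2441)) + 22/311 = 1469/(1/5468) + 22/311 = 1469*5468 + 22/311 = 8032492 + 22/311 = 2498105034/311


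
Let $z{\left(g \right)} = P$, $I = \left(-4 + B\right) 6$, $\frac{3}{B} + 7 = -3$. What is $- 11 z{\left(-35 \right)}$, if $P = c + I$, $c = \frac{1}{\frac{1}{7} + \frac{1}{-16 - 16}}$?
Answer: $\frac{4631}{25} \approx 185.24$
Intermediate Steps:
$B = - \frac{3}{10}$ ($B = \frac{3}{-7 - 3} = \frac{3}{-10} = 3 \left(- \frac{1}{10}\right) = - \frac{3}{10} \approx -0.3$)
$I = - \frac{129}{5}$ ($I = \left(-4 - \frac{3}{10}\right) 6 = \left(- \frac{43}{10}\right) 6 = - \frac{129}{5} \approx -25.8$)
$c = \frac{224}{25}$ ($c = \frac{1}{\frac{1}{7} + \frac{1}{-32}} = \frac{1}{\frac{1}{7} - \frac{1}{32}} = \frac{1}{\frac{25}{224}} = \frac{224}{25} \approx 8.96$)
$P = - \frac{421}{25}$ ($P = \frac{224}{25} - \frac{129}{5} = - \frac{421}{25} \approx -16.84$)
$z{\left(g \right)} = - \frac{421}{25}$
$- 11 z{\left(-35 \right)} = \left(-11\right) \left(- \frac{421}{25}\right) = \frac{4631}{25}$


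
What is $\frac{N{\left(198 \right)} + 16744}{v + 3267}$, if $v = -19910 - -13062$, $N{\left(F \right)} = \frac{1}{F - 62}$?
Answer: $- \frac{2277185}{487016} \approx -4.6758$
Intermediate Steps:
$N{\left(F \right)} = \frac{1}{-62 + F}$
$v = -6848$ ($v = -19910 + 13062 = -6848$)
$\frac{N{\left(198 \right)} + 16744}{v + 3267} = \frac{\frac{1}{-62 + 198} + 16744}{-6848 + 3267} = \frac{\frac{1}{136} + 16744}{-3581} = \left(\frac{1}{136} + 16744\right) \left(- \frac{1}{3581}\right) = \frac{2277185}{136} \left(- \frac{1}{3581}\right) = - \frac{2277185}{487016}$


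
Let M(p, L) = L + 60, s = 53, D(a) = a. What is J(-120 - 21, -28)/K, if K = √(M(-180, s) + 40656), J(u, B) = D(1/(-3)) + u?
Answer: -424*√40769/122307 ≈ -0.69997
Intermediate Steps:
J(u, B) = -⅓ + u (J(u, B) = 1/(-3) + u = -⅓ + u)
M(p, L) = 60 + L
K = √40769 (K = √((60 + 53) + 40656) = √(113 + 40656) = √40769 ≈ 201.91)
J(-120 - 21, -28)/K = (-⅓ + (-120 - 21))/(√40769) = (-⅓ - 141)*(√40769/40769) = -424*√40769/122307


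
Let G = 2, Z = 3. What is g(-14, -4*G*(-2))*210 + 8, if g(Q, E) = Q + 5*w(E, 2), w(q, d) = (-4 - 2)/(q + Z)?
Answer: -62008/19 ≈ -3263.6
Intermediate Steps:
w(q, d) = -6/(3 + q) (w(q, d) = (-4 - 2)/(q + 3) = -6/(3 + q))
g(Q, E) = Q - 30/(3 + E) (g(Q, E) = Q + 5*(-6/(3 + E)) = Q - 30/(3 + E))
g(-14, -4*G*(-2))*210 + 8 = ((-30 - 14*(3 - 4*2*(-2)))/(3 - 4*2*(-2)))*210 + 8 = ((-30 - 14*(3 - 8*(-2)))/(3 - 8*(-2)))*210 + 8 = ((-30 - 14*(3 + 16))/(3 + 16))*210 + 8 = ((-30 - 14*19)/19)*210 + 8 = ((-30 - 266)/19)*210 + 8 = ((1/19)*(-296))*210 + 8 = -296/19*210 + 8 = -62160/19 + 8 = -62008/19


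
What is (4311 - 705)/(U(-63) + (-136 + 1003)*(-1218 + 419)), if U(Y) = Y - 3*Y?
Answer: -1202/230869 ≈ -0.0052064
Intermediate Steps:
U(Y) = -2*Y
(4311 - 705)/(U(-63) + (-136 + 1003)*(-1218 + 419)) = (4311 - 705)/(-2*(-63) + (-136 + 1003)*(-1218 + 419)) = 3606/(126 + 867*(-799)) = 3606/(126 - 692733) = 3606/(-692607) = 3606*(-1/692607) = -1202/230869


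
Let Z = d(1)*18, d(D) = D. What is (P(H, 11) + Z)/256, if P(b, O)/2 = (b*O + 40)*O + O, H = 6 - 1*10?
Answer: -3/16 ≈ -0.18750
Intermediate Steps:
H = -4 (H = 6 - 10 = -4)
Z = 18 (Z = 1*18 = 18)
P(b, O) = 2*O + 2*O*(40 + O*b) (P(b, O) = 2*((b*O + 40)*O + O) = 2*((O*b + 40)*O + O) = 2*((40 + O*b)*O + O) = 2*(O*(40 + O*b) + O) = 2*(O + O*(40 + O*b)) = 2*O + 2*O*(40 + O*b))
(P(H, 11) + Z)/256 = (2*11*(41 + 11*(-4)) + 18)/256 = (2*11*(41 - 44) + 18)*(1/256) = (2*11*(-3) + 18)*(1/256) = (-66 + 18)*(1/256) = -48*1/256 = -3/16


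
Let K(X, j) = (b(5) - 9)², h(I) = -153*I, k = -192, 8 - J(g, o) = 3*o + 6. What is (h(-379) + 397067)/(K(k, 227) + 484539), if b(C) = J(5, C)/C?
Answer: 11376350/12116839 ≈ 0.93889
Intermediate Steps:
J(g, o) = 2 - 3*o (J(g, o) = 8 - (3*o + 6) = 8 - (6 + 3*o) = 8 + (-6 - 3*o) = 2 - 3*o)
b(C) = (2 - 3*C)/C
K(X, j) = 3364/25 (K(X, j) = ((-3 + 2/5) - 9)² = ((-3 + 2*(⅕)) - 9)² = ((-3 + ⅖) - 9)² = (-13/5 - 9)² = (-58/5)² = 3364/25)
(h(-379) + 397067)/(K(k, 227) + 484539) = (-153*(-379) + 397067)/(3364/25 + 484539) = (57987 + 397067)/(12116839/25) = 455054*(25/12116839) = 11376350/12116839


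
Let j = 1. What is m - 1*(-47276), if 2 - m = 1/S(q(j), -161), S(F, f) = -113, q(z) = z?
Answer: 5342415/113 ≈ 47278.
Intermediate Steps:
m = 227/113 (m = 2 - 1/(-113) = 2 - 1*(-1/113) = 2 + 1/113 = 227/113 ≈ 2.0089)
m - 1*(-47276) = 227/113 - 1*(-47276) = 227/113 + 47276 = 5342415/113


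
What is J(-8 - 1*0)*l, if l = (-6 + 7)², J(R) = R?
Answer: -8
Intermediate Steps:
l = 1 (l = 1² = 1)
J(-8 - 1*0)*l = (-8 - 1*0)*1 = (-8 + 0)*1 = -8*1 = -8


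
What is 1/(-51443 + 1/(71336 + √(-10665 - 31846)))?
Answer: (-√42511 + 71336*I)/(-3669737847*I + 51443*√42511) ≈ -1.9439e-5 + 2.7756e-17*I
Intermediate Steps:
1/(-51443 + 1/(71336 + √(-10665 - 31846))) = 1/(-51443 + 1/(71336 + √(-42511))) = 1/(-51443 + 1/(71336 + I*√42511))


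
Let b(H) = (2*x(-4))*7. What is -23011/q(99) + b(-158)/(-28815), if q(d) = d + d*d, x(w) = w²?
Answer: -44351971/19017900 ≈ -2.3321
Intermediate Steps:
b(H) = 224 (b(H) = (2*(-4)²)*7 = (2*16)*7 = 32*7 = 224)
q(d) = d + d²
-23011/q(99) + b(-158)/(-28815) = -23011*1/(99*(1 + 99)) + 224/(-28815) = -23011/(99*100) + 224*(-1/28815) = -23011/9900 - 224/28815 = -44351971/19017900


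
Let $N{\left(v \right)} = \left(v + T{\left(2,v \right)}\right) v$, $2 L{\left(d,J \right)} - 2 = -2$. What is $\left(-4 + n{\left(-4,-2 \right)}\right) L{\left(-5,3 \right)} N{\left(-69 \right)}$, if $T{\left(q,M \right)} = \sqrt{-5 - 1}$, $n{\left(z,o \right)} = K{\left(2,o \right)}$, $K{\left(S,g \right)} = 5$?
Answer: $0$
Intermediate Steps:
$n{\left(z,o \right)} = 5$
$T{\left(q,M \right)} = i \sqrt{6}$ ($T{\left(q,M \right)} = \sqrt{-6} = i \sqrt{6}$)
$L{\left(d,J \right)} = 0$ ($L{\left(d,J \right)} = 1 + \frac{1}{2} \left(-2\right) = 1 - 1 = 0$)
$N{\left(v \right)} = v \left(v + i \sqrt{6}\right)$ ($N{\left(v \right)} = \left(v + i \sqrt{6}\right) v = v \left(v + i \sqrt{6}\right)$)
$\left(-4 + n{\left(-4,-2 \right)}\right) L{\left(-5,3 \right)} N{\left(-69 \right)} = \left(-4 + 5\right) 0 \left(- 69 \left(-69 + i \sqrt{6}\right)\right) = 1 \cdot 0 \left(4761 - 69 i \sqrt{6}\right) = 0 \left(4761 - 69 i \sqrt{6}\right) = 0$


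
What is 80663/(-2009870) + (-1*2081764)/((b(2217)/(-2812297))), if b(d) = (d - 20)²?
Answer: 11766861210965437593/9701258604830 ≈ 1.2129e+6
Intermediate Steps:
b(d) = (-20 + d)²
80663/(-2009870) + (-1*2081764)/((b(2217)/(-2812297))) = 80663/(-2009870) + (-1*2081764)/(((-20 + 2217)²/(-2812297))) = 80663*(-1/2009870) - 2081764/(2197²*(-1/2812297)) = -80663/2009870 - 2081764/(4826809*(-1/2812297)) = -80663/2009870 - 2081764/(-4826809/2812297) = -80663/2009870 - 2081764*(-2812297/4826809) = -80663/2009870 + 5854538651908/4826809 = 11766861210965437593/9701258604830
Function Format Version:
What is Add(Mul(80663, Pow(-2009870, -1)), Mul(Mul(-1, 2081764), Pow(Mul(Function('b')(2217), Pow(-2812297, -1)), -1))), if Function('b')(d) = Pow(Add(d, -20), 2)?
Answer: Rational(11766861210965437593, 9701258604830) ≈ 1.2129e+6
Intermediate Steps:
Function('b')(d) = Pow(Add(-20, d), 2)
Add(Mul(80663, Pow(-2009870, -1)), Mul(Mul(-1, 2081764), Pow(Mul(Function('b')(2217), Pow(-2812297, -1)), -1))) = Add(Mul(80663, Pow(-2009870, -1)), Mul(Mul(-1, 2081764), Pow(Mul(Pow(Add(-20, 2217), 2), Pow(-2812297, -1)), -1))) = Add(Mul(80663, Rational(-1, 2009870)), Mul(-2081764, Pow(Mul(Pow(2197, 2), Rational(-1, 2812297)), -1))) = Add(Rational(-80663, 2009870), Mul(-2081764, Pow(Mul(4826809, Rational(-1, 2812297)), -1))) = Add(Rational(-80663, 2009870), Mul(-2081764, Pow(Rational(-4826809, 2812297), -1))) = Add(Rational(-80663, 2009870), Mul(-2081764, Rational(-2812297, 4826809))) = Add(Rational(-80663, 2009870), Rational(5854538651908, 4826809)) = Rational(11766861210965437593, 9701258604830)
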